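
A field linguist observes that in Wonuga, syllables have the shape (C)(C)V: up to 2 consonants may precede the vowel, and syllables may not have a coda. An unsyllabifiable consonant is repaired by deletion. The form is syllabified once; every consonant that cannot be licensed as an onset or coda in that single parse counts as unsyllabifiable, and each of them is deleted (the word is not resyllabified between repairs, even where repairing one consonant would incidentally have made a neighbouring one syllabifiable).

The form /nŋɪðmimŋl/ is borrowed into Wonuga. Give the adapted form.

nŋɪðmi

Syllabifying with onset maximization leaves /m/, /ŋ/, /l/ stranded (no codas are permitted; onsets may contain at most 2 consonants).
Deleting the stranded consonants removes /m/, /ŋ/, /l/.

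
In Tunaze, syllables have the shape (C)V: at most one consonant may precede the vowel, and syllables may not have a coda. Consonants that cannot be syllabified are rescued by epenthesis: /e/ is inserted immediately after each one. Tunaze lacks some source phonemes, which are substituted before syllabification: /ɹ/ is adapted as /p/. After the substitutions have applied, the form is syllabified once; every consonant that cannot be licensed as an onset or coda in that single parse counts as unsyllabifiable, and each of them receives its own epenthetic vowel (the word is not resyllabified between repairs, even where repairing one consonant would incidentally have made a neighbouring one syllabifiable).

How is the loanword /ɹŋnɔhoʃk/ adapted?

Substitution: /ɹ/ → /p/, giving /pŋnɔhoʃk/.
Under (C)V, the unsyllabifiable consonants are /p/, /ŋ/, /ʃ/, /k/ (no codas are permitted; onsets are limited to one consonant).
Inserting the epenthetic vowel yields /p/ → /pe/, /ŋ/ → /ŋe/, /ʃ/ → /ʃe/, /k/ → /ke/.

peŋenɔhoʃeke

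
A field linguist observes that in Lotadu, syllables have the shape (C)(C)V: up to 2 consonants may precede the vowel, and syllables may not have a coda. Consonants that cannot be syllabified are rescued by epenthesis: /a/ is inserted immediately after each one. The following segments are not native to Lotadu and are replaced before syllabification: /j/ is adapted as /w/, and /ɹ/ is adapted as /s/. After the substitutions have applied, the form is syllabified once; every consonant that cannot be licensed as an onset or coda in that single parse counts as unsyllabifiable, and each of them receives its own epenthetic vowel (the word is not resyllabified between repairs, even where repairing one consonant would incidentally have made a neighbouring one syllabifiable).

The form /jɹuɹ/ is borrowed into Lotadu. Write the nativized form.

Substitution: /j/ → /w/, /ɹ/ → /s/, giving /wsus/.
Under (C)(C)V, the unsyllabifiable consonants are /s/ (no codas are permitted; onsets may contain at most 2 consonants).
Each unlicensed consonant becomes the onset of a new syllable: /s/ → /sa/.

wsusa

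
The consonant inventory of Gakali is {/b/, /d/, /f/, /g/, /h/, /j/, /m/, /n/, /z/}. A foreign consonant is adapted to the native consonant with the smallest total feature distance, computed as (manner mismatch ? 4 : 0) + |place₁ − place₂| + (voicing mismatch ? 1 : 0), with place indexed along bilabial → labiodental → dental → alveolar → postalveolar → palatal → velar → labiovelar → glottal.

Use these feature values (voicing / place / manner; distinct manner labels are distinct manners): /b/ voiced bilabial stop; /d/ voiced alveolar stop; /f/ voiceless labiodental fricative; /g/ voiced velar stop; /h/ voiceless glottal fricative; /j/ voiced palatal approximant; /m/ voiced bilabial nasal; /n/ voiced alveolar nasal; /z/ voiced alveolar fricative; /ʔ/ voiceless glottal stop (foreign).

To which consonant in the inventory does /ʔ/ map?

/g/ is closest: same manner (stop), place distance 2 (glottal→velar), voicing differs (+1); total 3. Next closest is /h/ at distance 4.

g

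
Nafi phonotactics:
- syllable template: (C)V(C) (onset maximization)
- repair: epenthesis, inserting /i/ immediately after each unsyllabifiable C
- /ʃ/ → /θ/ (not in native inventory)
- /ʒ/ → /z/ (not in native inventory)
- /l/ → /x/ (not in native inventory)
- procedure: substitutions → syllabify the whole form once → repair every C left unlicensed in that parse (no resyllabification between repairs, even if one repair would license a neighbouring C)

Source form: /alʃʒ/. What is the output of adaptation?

axθizi

Substitution: /l/ → /x/, /ʃ/ → /θ/, /ʒ/ → /z/, giving /axθz/.
Syllabifying with onset maximization leaves /θ/, /z/ stranded (at most one coda consonant is licensed; onsets are limited to one consonant).
Epenthesis after each stranded consonant: /θ/ → /θi/, /z/ → /zi/.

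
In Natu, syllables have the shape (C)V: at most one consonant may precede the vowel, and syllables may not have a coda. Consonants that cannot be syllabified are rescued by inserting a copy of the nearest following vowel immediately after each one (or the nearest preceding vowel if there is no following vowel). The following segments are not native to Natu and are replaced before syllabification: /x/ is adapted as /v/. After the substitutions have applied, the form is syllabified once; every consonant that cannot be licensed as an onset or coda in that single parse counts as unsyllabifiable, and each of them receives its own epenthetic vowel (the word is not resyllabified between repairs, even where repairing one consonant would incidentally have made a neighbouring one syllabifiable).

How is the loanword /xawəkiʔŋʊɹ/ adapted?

Substitution: /x/ → /v/, giving /vawəkiʔŋʊɹ/.
The consonants /ʔ/, /ɹ/ cannot be parsed into a legal (C)V syllable (no codas are permitted; onsets are limited to one consonant).
Each unlicensed consonant becomes the onset of a new syllable: /ʔ/ → /ʔʊ/, /ɹ/ → /ɹʊ/.

vawəkiʔʊŋʊɹʊ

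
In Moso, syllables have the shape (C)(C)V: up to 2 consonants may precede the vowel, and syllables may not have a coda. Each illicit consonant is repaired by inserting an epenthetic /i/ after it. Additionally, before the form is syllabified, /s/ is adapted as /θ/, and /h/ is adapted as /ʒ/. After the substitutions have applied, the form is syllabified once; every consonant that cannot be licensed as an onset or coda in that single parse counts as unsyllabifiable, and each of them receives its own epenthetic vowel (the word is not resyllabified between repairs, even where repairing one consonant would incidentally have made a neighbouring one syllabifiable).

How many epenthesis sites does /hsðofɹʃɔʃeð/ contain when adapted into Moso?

After substitution the input is /ʒθðofɹʃɔʃeð/.
The unsyllabifiable consonants are /ʒ/, /f/, /ð/; each receives one epenthetic vowel.

3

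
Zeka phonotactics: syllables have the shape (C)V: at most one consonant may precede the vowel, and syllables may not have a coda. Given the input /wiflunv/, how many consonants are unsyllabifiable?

3

The consonants /f/, /n/, /v/ cannot be parsed into a legal (C)V syllable (no codas are permitted; onsets are limited to one consonant).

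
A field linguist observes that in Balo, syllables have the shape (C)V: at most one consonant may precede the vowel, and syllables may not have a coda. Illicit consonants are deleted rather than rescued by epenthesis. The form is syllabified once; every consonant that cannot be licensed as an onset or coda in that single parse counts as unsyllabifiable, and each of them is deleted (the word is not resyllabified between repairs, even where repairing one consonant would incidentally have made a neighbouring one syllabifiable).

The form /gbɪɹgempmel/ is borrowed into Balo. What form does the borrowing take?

bɪgeme

Syllabifying with onset maximization leaves /g/, /ɹ/, /m/, /p/, /l/ stranded (no codas are permitted; onsets are limited to one consonant).
Deletion applies to /g/, /ɹ/, /m/, /p/, /l/.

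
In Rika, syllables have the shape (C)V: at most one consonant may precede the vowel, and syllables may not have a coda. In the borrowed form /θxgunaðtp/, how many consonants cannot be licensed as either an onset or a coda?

The consonants /θ/, /x/, /ð/, /t/, /p/ cannot be parsed into a legal (C)V syllable (no codas are permitted; onsets are limited to one consonant).

5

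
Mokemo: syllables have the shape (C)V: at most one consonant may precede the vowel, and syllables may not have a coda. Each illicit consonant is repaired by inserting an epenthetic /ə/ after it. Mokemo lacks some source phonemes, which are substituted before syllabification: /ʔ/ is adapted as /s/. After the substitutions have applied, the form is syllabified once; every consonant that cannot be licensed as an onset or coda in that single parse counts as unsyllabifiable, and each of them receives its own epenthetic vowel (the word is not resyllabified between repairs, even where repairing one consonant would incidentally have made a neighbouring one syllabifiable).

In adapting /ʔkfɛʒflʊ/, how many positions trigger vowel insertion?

After substitution the input is /skfɛʒflʊ/.
The unsyllabifiable consonants are /s/, /k/, /ʒ/, /f/; each receives one epenthetic vowel.

4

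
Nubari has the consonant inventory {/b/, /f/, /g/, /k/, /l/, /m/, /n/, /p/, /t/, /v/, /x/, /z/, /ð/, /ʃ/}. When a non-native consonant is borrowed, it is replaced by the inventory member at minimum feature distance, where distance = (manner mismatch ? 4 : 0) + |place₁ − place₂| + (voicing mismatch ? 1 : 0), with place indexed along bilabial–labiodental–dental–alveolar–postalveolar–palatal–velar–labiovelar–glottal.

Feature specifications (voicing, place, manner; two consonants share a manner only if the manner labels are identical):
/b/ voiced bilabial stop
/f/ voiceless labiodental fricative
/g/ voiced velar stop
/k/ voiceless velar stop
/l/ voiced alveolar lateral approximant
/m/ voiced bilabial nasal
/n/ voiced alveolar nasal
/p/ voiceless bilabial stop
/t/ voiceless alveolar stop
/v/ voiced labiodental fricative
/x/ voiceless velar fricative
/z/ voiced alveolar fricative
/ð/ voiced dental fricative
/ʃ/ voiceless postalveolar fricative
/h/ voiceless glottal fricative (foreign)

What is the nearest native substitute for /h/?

/x/ is closest: same manner (fricative), place distance 2 (glottal→velar), same voicing; total 2. Next closest is /ʃ/ at distance 4.

x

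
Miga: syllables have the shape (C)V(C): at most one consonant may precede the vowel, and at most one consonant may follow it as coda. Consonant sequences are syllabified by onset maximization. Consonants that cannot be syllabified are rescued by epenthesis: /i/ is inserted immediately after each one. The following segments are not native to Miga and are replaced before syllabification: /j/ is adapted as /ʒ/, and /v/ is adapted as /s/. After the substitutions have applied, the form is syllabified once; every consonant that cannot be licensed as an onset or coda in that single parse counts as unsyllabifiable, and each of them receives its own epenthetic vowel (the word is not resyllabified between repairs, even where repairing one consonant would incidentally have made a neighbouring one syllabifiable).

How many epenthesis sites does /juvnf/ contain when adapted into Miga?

After substitution the input is /ʒusnf/.
The unsyllabifiable consonants are /n/, /f/; each receives one epenthetic vowel.

2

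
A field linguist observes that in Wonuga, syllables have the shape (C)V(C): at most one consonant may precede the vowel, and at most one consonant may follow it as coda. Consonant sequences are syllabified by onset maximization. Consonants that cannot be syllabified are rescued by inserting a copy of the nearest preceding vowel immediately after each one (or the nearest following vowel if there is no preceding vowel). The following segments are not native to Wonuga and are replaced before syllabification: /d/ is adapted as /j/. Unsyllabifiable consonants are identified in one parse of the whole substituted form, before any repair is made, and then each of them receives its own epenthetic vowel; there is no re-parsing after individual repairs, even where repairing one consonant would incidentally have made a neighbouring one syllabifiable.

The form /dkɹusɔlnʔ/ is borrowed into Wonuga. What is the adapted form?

jukuɹusɔlnɔʔɔ

Substitution: /d/ → /j/, giving /jkɹusɔlnʔ/.
Under (C)V(C), the unsyllabifiable consonants are /j/, /k/, /n/, /ʔ/ (at most one coda consonant is licensed; onsets are limited to one consonant).
Inserting the epenthetic vowel yields /j/ → /ju/, /k/ → /ku/, /n/ → /nɔ/, /ʔ/ → /ʔɔ/.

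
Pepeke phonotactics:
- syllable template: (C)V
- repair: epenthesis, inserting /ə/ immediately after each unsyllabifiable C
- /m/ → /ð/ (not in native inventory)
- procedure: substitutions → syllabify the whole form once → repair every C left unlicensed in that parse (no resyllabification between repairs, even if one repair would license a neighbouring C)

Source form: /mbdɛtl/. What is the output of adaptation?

ðəbədɛtələ

Substitution: /m/ → /ð/, giving /ðbdɛtl/.
Syllabifying with onset maximization leaves /ð/, /b/, /t/, /l/ stranded (no codas are permitted; onsets are limited to one consonant).
Inserting the epenthetic vowel yields /ð/ → /ðə/, /b/ → /bə/, /t/ → /tə/, /l/ → /lə/.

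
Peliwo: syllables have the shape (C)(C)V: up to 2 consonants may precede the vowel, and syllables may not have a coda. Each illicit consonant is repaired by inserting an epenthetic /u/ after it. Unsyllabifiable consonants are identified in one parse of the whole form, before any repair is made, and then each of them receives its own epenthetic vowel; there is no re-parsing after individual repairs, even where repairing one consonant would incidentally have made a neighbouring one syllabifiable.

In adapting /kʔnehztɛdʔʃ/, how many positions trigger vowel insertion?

The unsyllabifiable consonants are /k/, /h/, /d/, /ʔ/, /ʃ/; each receives one epenthetic vowel.

5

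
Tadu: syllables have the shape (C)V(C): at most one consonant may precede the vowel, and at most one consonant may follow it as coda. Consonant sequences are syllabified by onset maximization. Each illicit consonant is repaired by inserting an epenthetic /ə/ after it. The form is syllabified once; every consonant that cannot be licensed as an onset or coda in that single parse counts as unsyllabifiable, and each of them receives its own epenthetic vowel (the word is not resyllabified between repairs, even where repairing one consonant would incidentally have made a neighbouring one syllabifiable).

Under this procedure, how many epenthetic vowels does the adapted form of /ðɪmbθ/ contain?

2

The unsyllabifiable consonants are /b/, /θ/; each receives one epenthetic vowel.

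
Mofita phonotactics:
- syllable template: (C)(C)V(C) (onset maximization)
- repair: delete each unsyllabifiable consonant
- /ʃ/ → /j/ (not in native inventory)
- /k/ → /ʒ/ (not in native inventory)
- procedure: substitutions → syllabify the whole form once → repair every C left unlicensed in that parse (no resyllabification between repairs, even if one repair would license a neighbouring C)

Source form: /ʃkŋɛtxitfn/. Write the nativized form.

ʒŋɛtxit

Substitution: /ʃ/ → /j/, /k/ → /ʒ/, giving /jʒŋɛtxitfn/.
Under (C)(C)V(C), the unsyllabifiable consonants are /j/, /f/, /n/ (at most one coda consonant is licensed; onsets may contain at most 2 consonants).
Deletion applies to /j/, /f/, /n/.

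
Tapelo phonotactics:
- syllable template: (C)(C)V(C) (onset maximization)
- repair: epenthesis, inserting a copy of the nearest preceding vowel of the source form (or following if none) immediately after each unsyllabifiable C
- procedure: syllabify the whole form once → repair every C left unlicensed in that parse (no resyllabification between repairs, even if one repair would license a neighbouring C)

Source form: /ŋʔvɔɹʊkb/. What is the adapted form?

ŋɔʔvɔɹʊkbʊ

The consonants /ŋ/, /b/ cannot be parsed into a legal (C)(C)V(C) syllable (at most one coda consonant is licensed; onsets may contain at most 2 consonants).
Each unlicensed consonant becomes the onset of a new syllable: /ŋ/ → /ŋɔ/, /b/ → /bʊ/.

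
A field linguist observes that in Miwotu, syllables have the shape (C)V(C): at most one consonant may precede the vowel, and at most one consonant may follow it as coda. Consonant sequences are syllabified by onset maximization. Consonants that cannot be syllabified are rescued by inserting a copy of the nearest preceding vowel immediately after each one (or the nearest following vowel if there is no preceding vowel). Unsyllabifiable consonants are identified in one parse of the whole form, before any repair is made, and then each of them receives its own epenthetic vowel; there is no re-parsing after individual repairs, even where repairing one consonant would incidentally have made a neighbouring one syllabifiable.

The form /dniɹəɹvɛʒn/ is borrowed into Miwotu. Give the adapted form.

diniɹəɹvɛʒnɛ

The consonants /d/, /n/ cannot be parsed into a legal (C)V(C) syllable (at most one coda consonant is licensed; onsets are limited to one consonant).
Each unlicensed consonant becomes the onset of a new syllable: /d/ → /di/, /n/ → /nɛ/.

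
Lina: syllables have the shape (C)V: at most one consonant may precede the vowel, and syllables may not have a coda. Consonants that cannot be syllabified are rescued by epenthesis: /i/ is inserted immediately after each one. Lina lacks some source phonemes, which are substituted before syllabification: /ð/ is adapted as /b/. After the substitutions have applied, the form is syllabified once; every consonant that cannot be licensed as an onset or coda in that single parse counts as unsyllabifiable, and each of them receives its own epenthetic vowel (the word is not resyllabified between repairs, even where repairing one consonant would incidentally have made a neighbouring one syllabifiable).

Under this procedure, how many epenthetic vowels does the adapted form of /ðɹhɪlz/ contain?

After substitution the input is /bɹhɪlz/.
The unsyllabifiable consonants are /b/, /ɹ/, /l/, /z/; each receives one epenthetic vowel.

4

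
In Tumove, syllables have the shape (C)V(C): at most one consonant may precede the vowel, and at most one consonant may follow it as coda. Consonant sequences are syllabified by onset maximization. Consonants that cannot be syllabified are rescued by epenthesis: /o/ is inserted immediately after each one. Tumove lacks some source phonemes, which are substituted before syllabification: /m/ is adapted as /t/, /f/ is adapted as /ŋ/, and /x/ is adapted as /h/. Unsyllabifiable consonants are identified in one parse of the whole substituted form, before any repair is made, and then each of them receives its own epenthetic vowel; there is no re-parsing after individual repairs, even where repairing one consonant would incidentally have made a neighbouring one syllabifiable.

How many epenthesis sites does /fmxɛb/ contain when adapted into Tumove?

After substitution the input is /ŋthɛb/.
The unsyllabifiable consonants are /ŋ/, /t/; each receives one epenthetic vowel.

2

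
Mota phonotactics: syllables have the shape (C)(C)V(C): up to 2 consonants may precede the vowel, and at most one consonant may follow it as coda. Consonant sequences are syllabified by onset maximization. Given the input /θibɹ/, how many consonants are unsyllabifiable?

1

Under (C)(C)V(C), the unsyllabifiable consonants are /ɹ/ (at most one coda consonant is licensed; onsets may contain at most 2 consonants).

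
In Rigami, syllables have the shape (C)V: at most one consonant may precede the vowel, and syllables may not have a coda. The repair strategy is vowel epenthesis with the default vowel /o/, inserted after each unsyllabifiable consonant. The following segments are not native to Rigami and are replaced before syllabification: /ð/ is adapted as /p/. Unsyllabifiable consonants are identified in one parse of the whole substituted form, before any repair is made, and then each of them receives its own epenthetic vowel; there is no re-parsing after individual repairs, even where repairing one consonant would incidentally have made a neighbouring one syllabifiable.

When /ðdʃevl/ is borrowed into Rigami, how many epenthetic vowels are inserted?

4

After substitution the input is /pdʃevl/.
The unsyllabifiable consonants are /p/, /d/, /v/, /l/; each receives one epenthetic vowel.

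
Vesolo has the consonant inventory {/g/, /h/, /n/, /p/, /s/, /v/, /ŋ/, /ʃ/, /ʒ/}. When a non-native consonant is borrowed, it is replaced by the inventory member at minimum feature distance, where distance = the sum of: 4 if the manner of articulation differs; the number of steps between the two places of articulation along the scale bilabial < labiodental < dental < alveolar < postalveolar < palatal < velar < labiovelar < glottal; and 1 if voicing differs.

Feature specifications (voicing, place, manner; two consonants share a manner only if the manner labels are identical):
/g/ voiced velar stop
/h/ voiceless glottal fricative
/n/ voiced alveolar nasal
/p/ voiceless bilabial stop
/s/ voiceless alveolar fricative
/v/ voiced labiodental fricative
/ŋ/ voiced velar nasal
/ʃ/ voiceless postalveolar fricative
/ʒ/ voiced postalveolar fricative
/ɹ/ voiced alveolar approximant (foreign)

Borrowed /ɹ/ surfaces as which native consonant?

/n/ is closest: manner differs (approximant→nasal, +4), place distance 0 (alveolar→alveolar), same voicing; total 4. Next closest is /s/ at distance 5.

n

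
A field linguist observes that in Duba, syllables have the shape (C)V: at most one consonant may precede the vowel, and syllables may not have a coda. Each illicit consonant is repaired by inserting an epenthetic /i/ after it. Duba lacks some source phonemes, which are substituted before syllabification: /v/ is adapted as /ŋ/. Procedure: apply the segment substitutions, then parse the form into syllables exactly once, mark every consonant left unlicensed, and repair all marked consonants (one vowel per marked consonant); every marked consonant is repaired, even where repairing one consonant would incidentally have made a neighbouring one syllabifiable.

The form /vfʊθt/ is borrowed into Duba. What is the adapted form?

ŋifʊθiti

Substitution: /v/ → /ŋ/, giving /ŋfʊθt/.
Under (C)V, the unsyllabifiable consonants are /ŋ/, /θ/, /t/ (no codas are permitted; onsets are limited to one consonant).
Inserting the epenthetic vowel yields /ŋ/ → /ŋi/, /θ/ → /θi/, /t/ → /ti/.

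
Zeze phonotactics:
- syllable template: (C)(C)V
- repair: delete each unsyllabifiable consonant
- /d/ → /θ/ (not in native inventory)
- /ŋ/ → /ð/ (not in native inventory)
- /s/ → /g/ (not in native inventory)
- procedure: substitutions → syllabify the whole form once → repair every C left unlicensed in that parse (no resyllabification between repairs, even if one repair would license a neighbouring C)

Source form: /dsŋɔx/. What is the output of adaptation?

gðɔ

Substitution: /d/ → /θ/, /s/ → /g/, /ŋ/ → /ð/, giving /θgðɔx/.
The consonants /θ/, /x/ cannot be parsed into a legal (C)(C)V syllable (no codas are permitted; onsets may contain at most 2 consonants).
Each unlicensed consonant is deleted: /θ/, /x/.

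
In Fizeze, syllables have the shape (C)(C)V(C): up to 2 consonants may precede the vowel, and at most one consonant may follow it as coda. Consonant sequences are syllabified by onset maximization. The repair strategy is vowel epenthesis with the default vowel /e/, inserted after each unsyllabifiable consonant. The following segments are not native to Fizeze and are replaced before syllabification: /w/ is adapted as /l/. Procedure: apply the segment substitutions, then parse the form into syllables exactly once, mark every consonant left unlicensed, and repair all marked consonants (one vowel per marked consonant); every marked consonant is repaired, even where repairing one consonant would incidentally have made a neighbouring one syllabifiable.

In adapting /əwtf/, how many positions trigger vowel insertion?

2

After substitution the input is /əltf/.
The unsyllabifiable consonants are /t/, /f/; each receives one epenthetic vowel.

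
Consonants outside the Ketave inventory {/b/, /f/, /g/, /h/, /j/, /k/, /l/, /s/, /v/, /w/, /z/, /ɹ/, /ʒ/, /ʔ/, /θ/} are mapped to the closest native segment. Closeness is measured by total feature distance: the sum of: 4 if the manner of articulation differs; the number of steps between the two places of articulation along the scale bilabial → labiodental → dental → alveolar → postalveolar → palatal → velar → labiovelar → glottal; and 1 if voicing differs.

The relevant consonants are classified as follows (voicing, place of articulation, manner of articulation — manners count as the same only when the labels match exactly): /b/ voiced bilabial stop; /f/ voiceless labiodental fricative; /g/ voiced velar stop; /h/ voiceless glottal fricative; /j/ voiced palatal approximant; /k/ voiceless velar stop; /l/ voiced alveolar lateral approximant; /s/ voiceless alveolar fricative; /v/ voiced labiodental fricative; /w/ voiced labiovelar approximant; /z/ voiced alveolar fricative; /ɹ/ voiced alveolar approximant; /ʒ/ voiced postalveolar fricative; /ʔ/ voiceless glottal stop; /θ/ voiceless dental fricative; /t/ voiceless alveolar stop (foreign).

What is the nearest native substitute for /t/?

/k/ is closest: same manner (stop), place distance 3 (alveolar→velar), same voicing; total 3. Next closest is /b/ at distance 4.

k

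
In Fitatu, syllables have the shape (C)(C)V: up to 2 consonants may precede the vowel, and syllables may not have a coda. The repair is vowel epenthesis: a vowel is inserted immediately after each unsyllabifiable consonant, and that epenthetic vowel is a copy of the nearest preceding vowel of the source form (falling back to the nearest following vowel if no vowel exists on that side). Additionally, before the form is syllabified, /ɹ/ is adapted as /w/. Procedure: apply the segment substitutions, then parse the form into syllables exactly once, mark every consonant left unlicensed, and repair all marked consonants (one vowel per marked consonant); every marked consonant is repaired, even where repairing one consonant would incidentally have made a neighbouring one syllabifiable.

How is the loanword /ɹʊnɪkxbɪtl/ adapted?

wʊnɪkɪxbɪtɪlɪ

Substitution: /ɹ/ → /w/, giving /wʊnɪkxbɪtl/.
Under (C)(C)V, the unsyllabifiable consonants are /k/, /t/, /l/ (no codas are permitted; onsets may contain at most 2 consonants).
Inserting the epenthetic vowel yields /k/ → /kɪ/, /t/ → /tɪ/, /l/ → /lɪ/.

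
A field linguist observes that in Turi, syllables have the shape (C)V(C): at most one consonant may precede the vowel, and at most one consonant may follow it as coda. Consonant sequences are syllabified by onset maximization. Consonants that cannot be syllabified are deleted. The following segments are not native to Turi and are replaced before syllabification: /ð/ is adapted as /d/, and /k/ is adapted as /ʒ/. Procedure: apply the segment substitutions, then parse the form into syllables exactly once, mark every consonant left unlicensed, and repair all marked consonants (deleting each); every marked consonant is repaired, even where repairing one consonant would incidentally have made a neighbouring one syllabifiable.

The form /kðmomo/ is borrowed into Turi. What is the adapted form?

Substitution: /k/ → /ʒ/, /ð/ → /d/, giving /ʒdmomo/.
Syllabifying with onset maximization leaves /ʒ/, /d/ stranded (at most one coda consonant is licensed; onsets are limited to one consonant).
Each unlicensed consonant is deleted: /ʒ/, /d/.

momo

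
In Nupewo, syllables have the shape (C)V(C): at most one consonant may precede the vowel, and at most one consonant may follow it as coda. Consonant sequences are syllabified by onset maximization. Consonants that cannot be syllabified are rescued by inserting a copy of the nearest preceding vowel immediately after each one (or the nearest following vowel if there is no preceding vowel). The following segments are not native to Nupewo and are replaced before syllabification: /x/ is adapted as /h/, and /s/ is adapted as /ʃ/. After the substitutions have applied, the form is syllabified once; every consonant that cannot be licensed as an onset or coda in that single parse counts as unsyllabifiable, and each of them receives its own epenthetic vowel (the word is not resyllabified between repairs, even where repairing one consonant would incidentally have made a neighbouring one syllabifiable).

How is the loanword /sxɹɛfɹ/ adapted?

ʃɛhɛɹɛfɹɛ

Substitution: /s/ → /ʃ/, /x/ → /h/, giving /ʃhɹɛfɹ/.
The consonants /ʃ/, /h/, /ɹ/ cannot be parsed into a legal (C)V(C) syllable (at most one coda consonant is licensed; onsets are limited to one consonant).
Inserting the epenthetic vowel yields /ʃ/ → /ʃɛ/, /h/ → /hɛ/, /ɹ/ → /ɹɛ/.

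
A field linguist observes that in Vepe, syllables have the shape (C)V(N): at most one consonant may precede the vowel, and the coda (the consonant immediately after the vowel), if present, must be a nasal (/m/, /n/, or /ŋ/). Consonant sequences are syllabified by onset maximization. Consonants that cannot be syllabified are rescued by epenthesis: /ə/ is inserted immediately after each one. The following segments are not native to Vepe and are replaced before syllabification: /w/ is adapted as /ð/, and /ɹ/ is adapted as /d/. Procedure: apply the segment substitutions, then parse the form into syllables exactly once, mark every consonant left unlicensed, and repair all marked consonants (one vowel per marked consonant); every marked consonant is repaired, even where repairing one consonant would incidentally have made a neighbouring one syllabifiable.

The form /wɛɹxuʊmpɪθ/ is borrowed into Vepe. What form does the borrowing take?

ðɛdəxuʊmpɪθə

Substitution: /w/ → /ð/, /ɹ/ → /d/, giving /ðɛdxuʊmpɪθ/.
The consonants /d/, /θ/ cannot be parsed into a legal (C)V(N) syllable (only a nasal (/m/, /n/, or /ŋ/) is licensed in coda position; onsets are limited to one consonant).
Each unlicensed consonant becomes the onset of a new syllable: /d/ → /də/, /θ/ → /θə/.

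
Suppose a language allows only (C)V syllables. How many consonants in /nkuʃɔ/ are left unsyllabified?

1

Syllabifying with onset maximization leaves /n/ stranded (no codas are permitted; onsets are limited to one consonant).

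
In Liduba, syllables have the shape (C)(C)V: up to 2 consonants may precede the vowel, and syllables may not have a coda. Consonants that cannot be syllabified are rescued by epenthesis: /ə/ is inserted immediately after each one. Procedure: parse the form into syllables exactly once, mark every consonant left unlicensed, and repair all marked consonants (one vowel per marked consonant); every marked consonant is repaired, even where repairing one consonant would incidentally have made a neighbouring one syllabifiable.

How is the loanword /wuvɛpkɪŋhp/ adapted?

Under (C)(C)V, the unsyllabifiable consonants are /ŋ/, /h/, /p/ (no codas are permitted; onsets may contain at most 2 consonants).
Inserting the epenthetic vowel yields /ŋ/ → /ŋə/, /h/ → /hə/, /p/ → /pə/.

wuvɛpkɪŋəhəpə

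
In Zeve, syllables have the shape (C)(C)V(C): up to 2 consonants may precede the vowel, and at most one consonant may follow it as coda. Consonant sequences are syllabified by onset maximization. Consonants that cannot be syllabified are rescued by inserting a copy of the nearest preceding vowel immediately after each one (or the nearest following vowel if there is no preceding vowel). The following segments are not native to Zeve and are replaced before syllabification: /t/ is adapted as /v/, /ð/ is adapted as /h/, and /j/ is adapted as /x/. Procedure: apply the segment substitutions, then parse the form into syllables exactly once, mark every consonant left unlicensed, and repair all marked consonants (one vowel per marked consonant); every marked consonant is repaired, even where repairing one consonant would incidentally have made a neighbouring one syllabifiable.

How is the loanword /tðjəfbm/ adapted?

vəhxəfbəmə

Substitution: /t/ → /v/, /ð/ → /h/, /j/ → /x/, giving /vhxəfbm/.
The consonants /v/, /b/, /m/ cannot be parsed into a legal (C)(C)V(C) syllable (at most one coda consonant is licensed; onsets may contain at most 2 consonants).
Inserting the epenthetic vowel yields /v/ → /və/, /b/ → /bə/, /m/ → /mə/.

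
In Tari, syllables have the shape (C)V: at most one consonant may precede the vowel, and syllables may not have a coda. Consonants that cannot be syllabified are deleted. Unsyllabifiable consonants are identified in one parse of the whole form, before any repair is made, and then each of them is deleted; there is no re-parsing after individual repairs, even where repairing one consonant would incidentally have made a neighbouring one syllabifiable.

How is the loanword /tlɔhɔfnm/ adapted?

lɔhɔ

Syllabifying with onset maximization leaves /t/, /f/, /n/, /m/ stranded (no codas are permitted; onsets are limited to one consonant).
Each unlicensed consonant is deleted: /t/, /f/, /n/, /m/.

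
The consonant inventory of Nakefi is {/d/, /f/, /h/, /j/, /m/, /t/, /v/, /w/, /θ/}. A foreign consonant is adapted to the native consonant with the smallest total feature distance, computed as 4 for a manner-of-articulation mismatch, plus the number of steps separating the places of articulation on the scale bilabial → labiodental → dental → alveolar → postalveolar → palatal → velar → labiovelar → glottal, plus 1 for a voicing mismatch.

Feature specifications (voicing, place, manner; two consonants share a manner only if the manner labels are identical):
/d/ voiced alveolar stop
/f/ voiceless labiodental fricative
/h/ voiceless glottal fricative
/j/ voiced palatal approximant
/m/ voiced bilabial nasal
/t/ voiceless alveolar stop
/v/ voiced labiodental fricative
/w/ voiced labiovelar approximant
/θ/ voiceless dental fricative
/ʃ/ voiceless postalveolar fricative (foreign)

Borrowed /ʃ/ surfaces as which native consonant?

θ

/θ/ is closest: same manner (fricative), place distance 2 (postalveolar→dental), same voicing; total 2. Next closest is /f/ at distance 3.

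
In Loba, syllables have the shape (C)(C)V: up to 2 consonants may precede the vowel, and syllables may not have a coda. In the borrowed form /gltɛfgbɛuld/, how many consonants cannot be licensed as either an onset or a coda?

Syllabifying with onset maximization leaves /g/, /f/, /l/, /d/ stranded (no codas are permitted; onsets may contain at most 2 consonants).

4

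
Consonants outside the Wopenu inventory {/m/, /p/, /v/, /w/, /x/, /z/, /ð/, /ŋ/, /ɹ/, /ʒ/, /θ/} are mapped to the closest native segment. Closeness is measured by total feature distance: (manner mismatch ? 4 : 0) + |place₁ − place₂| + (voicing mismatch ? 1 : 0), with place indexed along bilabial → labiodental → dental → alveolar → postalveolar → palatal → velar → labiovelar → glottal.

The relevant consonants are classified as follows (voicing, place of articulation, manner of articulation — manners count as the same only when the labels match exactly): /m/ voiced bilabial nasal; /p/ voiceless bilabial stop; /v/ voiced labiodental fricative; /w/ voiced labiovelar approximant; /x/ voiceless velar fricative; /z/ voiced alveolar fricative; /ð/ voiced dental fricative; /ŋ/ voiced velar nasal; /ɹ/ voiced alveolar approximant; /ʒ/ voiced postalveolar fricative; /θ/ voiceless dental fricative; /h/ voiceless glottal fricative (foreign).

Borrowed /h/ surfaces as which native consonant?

/x/ is closest: same manner (fricative), place distance 2 (glottal→velar), same voicing; total 2. Next closest is /ʒ/ at distance 5.

x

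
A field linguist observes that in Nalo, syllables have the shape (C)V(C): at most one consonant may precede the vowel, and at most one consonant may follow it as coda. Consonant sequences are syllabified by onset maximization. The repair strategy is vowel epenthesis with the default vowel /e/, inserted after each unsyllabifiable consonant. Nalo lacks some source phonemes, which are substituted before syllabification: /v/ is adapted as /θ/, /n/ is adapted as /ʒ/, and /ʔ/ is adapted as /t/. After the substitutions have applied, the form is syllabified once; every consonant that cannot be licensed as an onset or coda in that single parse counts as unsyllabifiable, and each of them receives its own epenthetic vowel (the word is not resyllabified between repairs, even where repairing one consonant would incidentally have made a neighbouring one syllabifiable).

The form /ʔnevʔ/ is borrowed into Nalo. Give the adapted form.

teʒeθte

Substitution: /ʔ/ → /t/, /n/ → /ʒ/, /v/ → /θ/, giving /tʒeθt/.
The consonants /t/, /t/ cannot be parsed into a legal (C)V(C) syllable (at most one coda consonant is licensed; onsets are limited to one consonant).
Epenthesis after each stranded consonant: /t/ → /te/, /t/ → /te/.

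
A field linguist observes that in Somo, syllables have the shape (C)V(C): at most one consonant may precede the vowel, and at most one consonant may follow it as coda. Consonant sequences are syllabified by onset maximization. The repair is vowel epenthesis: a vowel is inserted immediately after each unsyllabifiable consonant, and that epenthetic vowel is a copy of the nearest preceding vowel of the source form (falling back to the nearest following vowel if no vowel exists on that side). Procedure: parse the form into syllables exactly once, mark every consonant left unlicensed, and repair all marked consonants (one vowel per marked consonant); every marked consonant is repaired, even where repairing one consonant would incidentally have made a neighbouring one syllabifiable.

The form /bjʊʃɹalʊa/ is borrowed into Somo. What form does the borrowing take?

Syllabifying with onset maximization leaves /b/ stranded (at most one coda consonant is licensed; onsets are limited to one consonant).
Each unlicensed consonant becomes the onset of a new syllable: /b/ → /bʊ/.

bʊjʊʃɹalʊa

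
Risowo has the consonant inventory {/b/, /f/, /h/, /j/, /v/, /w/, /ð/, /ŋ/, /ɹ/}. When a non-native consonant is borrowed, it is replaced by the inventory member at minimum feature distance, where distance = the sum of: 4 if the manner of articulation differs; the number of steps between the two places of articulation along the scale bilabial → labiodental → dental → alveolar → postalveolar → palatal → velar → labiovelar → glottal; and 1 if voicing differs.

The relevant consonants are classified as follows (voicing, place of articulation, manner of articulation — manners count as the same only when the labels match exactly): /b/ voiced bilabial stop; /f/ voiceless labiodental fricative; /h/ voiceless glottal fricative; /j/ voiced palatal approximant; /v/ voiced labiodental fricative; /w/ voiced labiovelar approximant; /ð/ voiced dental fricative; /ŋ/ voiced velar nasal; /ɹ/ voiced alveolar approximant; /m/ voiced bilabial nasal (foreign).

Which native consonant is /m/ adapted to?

/b/ is closest: manner differs (nasal→stop, +4), place distance 0 (bilabial→bilabial), same voicing; total 4. Next closest is /v/ at distance 5.

b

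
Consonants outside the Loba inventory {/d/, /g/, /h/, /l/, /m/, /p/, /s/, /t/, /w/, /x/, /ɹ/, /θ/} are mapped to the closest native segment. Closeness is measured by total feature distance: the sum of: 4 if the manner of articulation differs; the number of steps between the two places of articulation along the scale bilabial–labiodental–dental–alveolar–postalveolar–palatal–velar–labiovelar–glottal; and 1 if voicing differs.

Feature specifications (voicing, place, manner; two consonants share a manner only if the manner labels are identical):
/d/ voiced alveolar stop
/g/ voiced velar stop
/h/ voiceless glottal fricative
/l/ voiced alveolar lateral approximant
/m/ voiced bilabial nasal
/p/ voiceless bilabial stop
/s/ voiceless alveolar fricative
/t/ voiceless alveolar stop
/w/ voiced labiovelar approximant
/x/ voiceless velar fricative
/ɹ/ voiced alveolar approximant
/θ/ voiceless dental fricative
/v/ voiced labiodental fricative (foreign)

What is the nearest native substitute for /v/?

θ

/θ/ is closest: same manner (fricative), place distance 1 (labiodental→dental), voicing differs (+1); total 2. Next closest is /s/ at distance 3.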